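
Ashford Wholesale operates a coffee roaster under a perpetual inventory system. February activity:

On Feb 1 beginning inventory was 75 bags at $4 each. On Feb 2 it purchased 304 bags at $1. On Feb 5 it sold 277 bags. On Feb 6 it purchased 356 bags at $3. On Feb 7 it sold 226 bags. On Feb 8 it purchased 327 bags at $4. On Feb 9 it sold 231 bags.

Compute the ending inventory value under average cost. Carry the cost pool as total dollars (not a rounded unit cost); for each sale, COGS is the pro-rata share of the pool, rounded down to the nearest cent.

After Feb 1: 75 on hand, pool $300.00 (≈ $4.0000 each)
After Feb 2: 379 on hand, pool $604.00 (≈ $1.5937 each)
Feb 5, sell 277: 277/379 × $604.00 → $441.44
After Feb 6: 458 on hand, pool $1,230.56 (≈ $2.6868 each)
Feb 7, sell 226: 226/458 × $1,230.56 → $607.21
After Feb 8: 559 on hand, pool $1,931.35 (≈ $3.4550 each)
Feb 9, sell 231: 231/559 × $1,931.35 → $798.10
Total COGS = $441.44 + $607.21 + $798.10 = $1,846.75
Ending inventory (cost pool remaining) = $1,133.25
Check: goods available $2,980.00 = COGS $1,846.75 + ending $1,133.25

Ending inventory = $1,133.25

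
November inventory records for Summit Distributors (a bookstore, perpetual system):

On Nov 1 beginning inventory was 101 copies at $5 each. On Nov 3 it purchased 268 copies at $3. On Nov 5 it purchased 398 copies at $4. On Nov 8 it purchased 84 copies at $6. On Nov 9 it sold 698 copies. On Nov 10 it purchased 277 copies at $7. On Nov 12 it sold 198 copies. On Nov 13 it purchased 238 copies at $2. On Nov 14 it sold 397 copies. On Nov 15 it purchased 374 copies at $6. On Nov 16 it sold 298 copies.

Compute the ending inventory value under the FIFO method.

Nov 9, 698 sold [FIFO — oldest first]: 101 @ $5 + 268 @ $3 + 329 @ $4 = $2,625
Nov 12, 198 sold [FIFO — oldest first]: 69 @ $4 + 84 @ $6 + 45 @ $7 = $1,095
Nov 14, 397 sold [FIFO — oldest first]: 232 @ $7 + 165 @ $2 = $1,954
Nov 16, 298 sold [FIFO — oldest first]: 73 @ $2 + 225 @ $6 = $1,496
Total COGS = $2,625 + $1,095 + $1,954 + $1,496 = $7,170
Ending inventory: 149 @ $6 = $894
Check: goods available $8,064 = COGS $7,170 + ending $894

Ending inventory = $894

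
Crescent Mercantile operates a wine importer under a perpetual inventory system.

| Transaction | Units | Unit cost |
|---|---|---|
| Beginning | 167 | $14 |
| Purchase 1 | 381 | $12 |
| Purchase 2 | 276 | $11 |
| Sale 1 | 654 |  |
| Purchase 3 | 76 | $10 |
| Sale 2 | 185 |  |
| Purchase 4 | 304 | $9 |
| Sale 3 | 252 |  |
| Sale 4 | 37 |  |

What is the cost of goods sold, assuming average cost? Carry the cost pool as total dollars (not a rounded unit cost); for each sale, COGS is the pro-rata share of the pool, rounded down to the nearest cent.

After Beginning: 167 on hand, pool $2,338.00 (≈ $14.0000 each)
After Purchase 1: 548 on hand, pool $6,910.00 (≈ $12.6095 each)
After Purchase 2: 824 on hand, pool $9,946.00 (≈ $12.0704 each)
Sale 1, sell 654: 654/824 × $9,946.00 → $7,894.03
After Purchase 3: 246 on hand, pool $2,811.97 (≈ $11.4308 each)
Sale 2, sell 185: 185/246 × $2,811.97 → $2,114.69
After Purchase 4: 365 on hand, pool $3,433.28 (≈ $9.4062 each)
Sale 3, sell 252: 252/365 × $3,433.28 → $2,370.37
Sale 4, sell 37: 37/113 × $1,062.91 → $348.03
Total COGS = $7,894.03 + $2,114.69 + $2,370.37 + $348.03 = $12,727.12
Ending inventory (cost pool remaining) = $714.88

COGS = $12,727.12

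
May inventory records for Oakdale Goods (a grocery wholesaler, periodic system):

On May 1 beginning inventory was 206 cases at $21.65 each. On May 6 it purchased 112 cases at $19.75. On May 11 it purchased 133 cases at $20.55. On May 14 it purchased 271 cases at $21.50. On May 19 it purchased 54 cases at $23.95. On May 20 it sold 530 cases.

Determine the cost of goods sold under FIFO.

May 20, 530 sold [FIFO — oldest first]: 206 @ $21.65 + 112 @ $19.75 + 133 @ $20.55 + 79 @ $21.50 = $11,103.55
Ending inventory: 192 @ $21.50 + 54 @ $23.95 = $5,421.30

COGS = $11,103.55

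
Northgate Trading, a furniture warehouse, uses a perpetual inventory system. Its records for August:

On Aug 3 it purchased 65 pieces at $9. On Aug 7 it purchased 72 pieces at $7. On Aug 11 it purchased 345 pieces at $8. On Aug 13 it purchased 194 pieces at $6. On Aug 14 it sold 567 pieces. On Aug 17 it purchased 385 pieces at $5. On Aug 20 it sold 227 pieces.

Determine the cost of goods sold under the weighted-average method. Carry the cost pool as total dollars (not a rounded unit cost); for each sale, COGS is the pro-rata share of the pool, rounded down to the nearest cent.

After Aug 3: 65 on hand, pool $585.00 (≈ $9.0000 each)
After Aug 7: 137 on hand, pool $1,089.00 (≈ $7.9489 each)
After Aug 11: 482 on hand, pool $3,849.00 (≈ $7.9855 each)
After Aug 13: 676 on hand, pool $5,013.00 (≈ $7.4157 each)
Aug 14, sell 567: 567/676 × $5,013.00 → $4,204.69
After Aug 17: 494 on hand, pool $2,733.31 (≈ $5.5330 each)
Aug 20, sell 227: 227/494 × $2,733.31 → $1,255.99
Total COGS = $4,204.69 + $1,255.99 = $5,460.68
Ending inventory (cost pool remaining) = $1,477.32

COGS = $5,460.68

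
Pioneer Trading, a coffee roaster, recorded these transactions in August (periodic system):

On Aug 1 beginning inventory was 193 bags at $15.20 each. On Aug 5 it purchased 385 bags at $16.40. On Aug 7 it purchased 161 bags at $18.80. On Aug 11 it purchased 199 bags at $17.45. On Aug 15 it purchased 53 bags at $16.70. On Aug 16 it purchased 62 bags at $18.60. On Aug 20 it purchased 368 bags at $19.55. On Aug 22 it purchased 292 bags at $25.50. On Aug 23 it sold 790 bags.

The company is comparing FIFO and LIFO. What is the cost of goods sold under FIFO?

COGS = $13,164.35

FIFO COGS: 193 @ $15.20 + 385 @ $16.40 + 161 @ $18.80 + 51 @ $17.45 = $13,164.35
LIFO COGS: 292 @ $25.50 + 368 @ $19.55 + 62 @ $18.60 + 53 @ $16.70 + 15 @ $17.45 = $16,940.45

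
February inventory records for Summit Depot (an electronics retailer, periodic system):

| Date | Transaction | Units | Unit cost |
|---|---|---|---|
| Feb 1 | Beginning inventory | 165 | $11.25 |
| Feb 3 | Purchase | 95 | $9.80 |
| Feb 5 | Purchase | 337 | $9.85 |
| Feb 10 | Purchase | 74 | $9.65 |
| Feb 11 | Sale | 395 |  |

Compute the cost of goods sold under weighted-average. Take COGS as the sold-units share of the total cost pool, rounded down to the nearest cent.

COGS = $4,015.22

Feb 11, sell 395: 395/671 × $6,820.80 → $4,015.22
Ending inventory (cost pool remaining) = $2,805.58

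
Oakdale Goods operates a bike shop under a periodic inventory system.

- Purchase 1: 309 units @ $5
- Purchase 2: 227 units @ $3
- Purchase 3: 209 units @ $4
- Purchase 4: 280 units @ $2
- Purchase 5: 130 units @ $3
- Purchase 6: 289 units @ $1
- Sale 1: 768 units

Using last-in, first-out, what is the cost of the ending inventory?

Ending inventory = $2,786

Sale 1 (768) [LIFO — newest first]: 289 @ $1 + 130 @ $3 + 280 @ $2 + 69 @ $4 = $1,515
Ending inventory: 309 @ $5 + 227 @ $3 + 140 @ $4 = $2,786
Check: goods available $4,301 = COGS $1,515 + ending $2,786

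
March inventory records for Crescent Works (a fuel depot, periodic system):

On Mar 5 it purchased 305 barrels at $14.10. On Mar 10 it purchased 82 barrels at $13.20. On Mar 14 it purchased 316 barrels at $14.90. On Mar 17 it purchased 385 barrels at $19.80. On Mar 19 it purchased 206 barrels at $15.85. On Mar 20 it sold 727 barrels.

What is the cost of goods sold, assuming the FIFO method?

Mar 20, 727 sold [FIFO — oldest first]: 305 @ $14.10 + 82 @ $13.20 + 316 @ $14.90 + 24 @ $19.80 = $10,566.50
Ending inventory: 361 @ $19.80 + 206 @ $15.85 = $10,412.90

COGS = $10,566.50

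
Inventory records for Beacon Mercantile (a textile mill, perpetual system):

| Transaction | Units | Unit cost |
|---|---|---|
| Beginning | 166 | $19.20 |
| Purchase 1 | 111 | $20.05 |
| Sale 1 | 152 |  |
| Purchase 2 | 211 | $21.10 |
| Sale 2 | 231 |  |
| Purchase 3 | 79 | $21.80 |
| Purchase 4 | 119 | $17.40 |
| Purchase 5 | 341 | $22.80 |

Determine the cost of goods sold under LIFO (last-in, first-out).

COGS = $7,848.85

Sale 1 (152) [LIFO — newest first]: 111 @ $20.05 + 41 @ $19.20 = $3,012.75
Sale 2 (231) [LIFO — newest first]: 211 @ $21.10 + 20 @ $19.20 = $4,836.10
Total COGS = $3,012.75 + $4,836.10 = $7,848.85
Ending inventory: 105 @ $19.20 + 79 @ $21.80 + 119 @ $17.40 + 341 @ $22.80 = $13,583.60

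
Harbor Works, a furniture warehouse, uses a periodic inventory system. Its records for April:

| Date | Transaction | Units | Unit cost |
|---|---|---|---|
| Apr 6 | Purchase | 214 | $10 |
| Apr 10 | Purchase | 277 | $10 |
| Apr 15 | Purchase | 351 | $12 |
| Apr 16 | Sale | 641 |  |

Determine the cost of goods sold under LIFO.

COGS = $7,112

Apr 16, 641 sold [LIFO — newest first]: 351 @ $12 + 277 @ $10 + 13 @ $10 = $7,112
Ending inventory: 201 @ $10 = $2,010
Check: goods available $9,122 = COGS $7,112 + ending $2,010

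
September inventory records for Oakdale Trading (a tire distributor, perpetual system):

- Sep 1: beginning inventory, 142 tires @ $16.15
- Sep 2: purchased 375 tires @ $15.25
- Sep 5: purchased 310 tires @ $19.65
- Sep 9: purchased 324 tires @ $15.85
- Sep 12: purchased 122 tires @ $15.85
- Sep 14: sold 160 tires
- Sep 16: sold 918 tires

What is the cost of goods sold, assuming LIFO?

Sep 14, 160 sold [LIFO — newest first]: 122 @ $15.85 + 38 @ $15.85 = $2,536.00
Sep 16, 918 sold [LIFO — newest first]: 286 @ $15.85 + 310 @ $19.65 + 322 @ $15.25 = $15,535.10
Total COGS = $2,536.00 + $15,535.10 = $18,071.10
Ending inventory: 142 @ $16.15 + 53 @ $15.25 = $3,101.55
Check: goods available $21,172.65 = COGS $18,071.10 + ending $3,101.55

COGS = $18,071.10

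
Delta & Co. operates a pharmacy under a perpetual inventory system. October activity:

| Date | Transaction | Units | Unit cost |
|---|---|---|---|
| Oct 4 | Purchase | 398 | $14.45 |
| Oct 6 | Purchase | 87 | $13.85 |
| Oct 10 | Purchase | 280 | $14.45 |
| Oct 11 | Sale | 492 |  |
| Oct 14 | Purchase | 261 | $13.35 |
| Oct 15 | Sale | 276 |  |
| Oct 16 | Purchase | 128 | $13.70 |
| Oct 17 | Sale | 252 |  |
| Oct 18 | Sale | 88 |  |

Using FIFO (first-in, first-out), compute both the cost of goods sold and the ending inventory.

COGS = $15,609.80; ending inventory = $630.20

Oct 11, 492 sold [FIFO — oldest first]: 398 @ $14.45 + 87 @ $13.85 + 7 @ $14.45 = $7,057.20
Oct 15, 276 sold [FIFO — oldest first]: 273 @ $14.45 + 3 @ $13.35 = $3,984.90
Oct 17, 252 sold [FIFO — oldest first]: 252 @ $13.35 = $3,364.20
Oct 18, 88 sold [FIFO — oldest first]: 6 @ $13.35 + 82 @ $13.70 = $1,203.50
Total COGS = $7,057.20 + $3,984.90 + $3,364.20 + $1,203.50 = $15,609.80
Ending inventory: 46 @ $13.70 = $630.20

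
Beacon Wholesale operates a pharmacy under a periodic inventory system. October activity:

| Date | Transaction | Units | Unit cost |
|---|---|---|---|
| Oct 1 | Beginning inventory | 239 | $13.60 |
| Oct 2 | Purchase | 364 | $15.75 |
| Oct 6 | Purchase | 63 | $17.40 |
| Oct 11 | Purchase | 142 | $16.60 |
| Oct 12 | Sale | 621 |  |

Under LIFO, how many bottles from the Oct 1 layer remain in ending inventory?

187

Oct 12, 621 sold [LIFO — newest first]: 142 @ $16.60 + 63 @ $17.40 + 364 @ $15.75 + 52 @ $13.60 = $9,893.60
Ending inventory: 187 @ $13.60 = $2,543.20
Check: goods available $12,436.80 = COGS $9,893.60 + ending $2,543.20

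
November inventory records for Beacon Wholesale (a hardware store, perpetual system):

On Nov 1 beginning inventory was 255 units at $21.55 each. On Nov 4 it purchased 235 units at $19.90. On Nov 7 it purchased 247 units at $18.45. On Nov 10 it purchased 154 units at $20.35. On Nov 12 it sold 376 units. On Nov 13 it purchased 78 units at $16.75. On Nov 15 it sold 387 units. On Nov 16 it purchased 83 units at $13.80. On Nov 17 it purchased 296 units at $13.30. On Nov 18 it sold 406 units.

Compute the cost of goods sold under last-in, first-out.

Nov 12, 376 sold [LIFO — newest first]: 154 @ $20.35 + 222 @ $18.45 = $7,229.80
Nov 15, 387 sold [LIFO — newest first]: 78 @ $16.75 + 25 @ $18.45 + 235 @ $19.90 + 49 @ $21.55 = $7,500.20
Nov 18, 406 sold [LIFO — newest first]: 296 @ $13.30 + 83 @ $13.80 + 27 @ $21.55 = $5,664.05
Total COGS = $7,229.80 + $7,500.20 + $5,664.05 = $20,394.05
Ending inventory: 179 @ $21.55 = $3,857.45

COGS = $20,394.05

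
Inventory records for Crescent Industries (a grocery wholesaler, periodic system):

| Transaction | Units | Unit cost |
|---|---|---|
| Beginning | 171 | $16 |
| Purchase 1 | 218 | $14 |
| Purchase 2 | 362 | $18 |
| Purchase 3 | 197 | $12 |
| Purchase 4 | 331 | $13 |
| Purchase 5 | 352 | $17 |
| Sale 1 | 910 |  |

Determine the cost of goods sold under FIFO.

COGS = $14,212

Sale 1 (910) [FIFO — oldest first]: 171 @ $16 + 218 @ $14 + 362 @ $18 + 159 @ $12 = $14,212
Ending inventory: 38 @ $12 + 331 @ $13 + 352 @ $17 = $10,743
Check: goods available $24,955 = COGS $14,212 + ending $10,743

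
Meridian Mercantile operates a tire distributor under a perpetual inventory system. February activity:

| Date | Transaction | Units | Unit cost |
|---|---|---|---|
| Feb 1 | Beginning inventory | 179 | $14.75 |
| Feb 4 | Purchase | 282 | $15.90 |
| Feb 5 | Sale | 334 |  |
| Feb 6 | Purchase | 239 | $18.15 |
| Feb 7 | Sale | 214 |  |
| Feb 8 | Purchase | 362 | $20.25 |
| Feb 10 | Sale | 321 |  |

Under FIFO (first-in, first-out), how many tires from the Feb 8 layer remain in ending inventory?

Feb 5, 334 sold [FIFO — oldest first]: 179 @ $14.75 + 155 @ $15.90 = $5,104.75
Feb 7, 214 sold [FIFO — oldest first]: 127 @ $15.90 + 87 @ $18.15 = $3,598.35
Feb 10, 321 sold [FIFO — oldest first]: 152 @ $18.15 + 169 @ $20.25 = $6,181.05
Total COGS = $5,104.75 + $3,598.35 + $6,181.05 = $14,884.15
Ending inventory: 193 @ $20.25 = $3,908.25

193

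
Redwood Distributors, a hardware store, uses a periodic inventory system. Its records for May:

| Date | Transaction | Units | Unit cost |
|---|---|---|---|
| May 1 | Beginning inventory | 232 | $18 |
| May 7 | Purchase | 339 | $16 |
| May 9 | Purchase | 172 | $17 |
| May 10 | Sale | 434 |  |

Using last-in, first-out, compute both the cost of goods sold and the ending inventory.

COGS = $7,116; ending inventory = $5,408

May 10, 434 sold [LIFO — newest first]: 172 @ $17 + 262 @ $16 = $7,116
Ending inventory: 232 @ $18 + 77 @ $16 = $5,408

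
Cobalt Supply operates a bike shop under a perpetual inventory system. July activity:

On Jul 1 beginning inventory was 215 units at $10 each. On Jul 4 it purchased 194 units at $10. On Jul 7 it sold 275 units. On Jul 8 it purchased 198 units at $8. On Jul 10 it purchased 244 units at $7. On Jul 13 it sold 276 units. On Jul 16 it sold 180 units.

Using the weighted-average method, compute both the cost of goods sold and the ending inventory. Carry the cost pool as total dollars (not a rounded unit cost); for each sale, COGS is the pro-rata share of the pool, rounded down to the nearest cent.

After Jul 1: 215 on hand, pool $2,150.00 (≈ $10.0000 each)
After Jul 4: 409 on hand, pool $4,090.00 (≈ $10.0000 each)
Jul 7, sell 275: 275/409 × $4,090.00 → $2,750.00
After Jul 8: 332 on hand, pool $2,924.00 (≈ $8.8072 each)
After Jul 10: 576 on hand, pool $4,632.00 (≈ $8.0417 each)
Jul 13, sell 276: 276/576 × $4,632.00 → $2,219.50
Jul 16, sell 180: 180/300 × $2,412.50 → $1,447.50
Total COGS = $2,750.00 + $2,219.50 + $1,447.50 = $6,417.00
Ending inventory (cost pool remaining) = $965.00
Check: goods available $7,382.00 = COGS $6,417.00 + ending $965.00

COGS = $6,417.00; ending inventory = $965.00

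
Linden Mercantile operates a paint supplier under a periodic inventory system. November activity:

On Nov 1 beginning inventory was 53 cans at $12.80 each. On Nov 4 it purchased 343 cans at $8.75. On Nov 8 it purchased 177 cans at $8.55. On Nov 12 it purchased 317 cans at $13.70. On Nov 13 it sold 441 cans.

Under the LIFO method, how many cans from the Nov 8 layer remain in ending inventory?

53

Nov 13, 441 sold [LIFO — newest first]: 317 @ $13.70 + 124 @ $8.55 = $5,403.10
Ending inventory: 53 @ $12.80 + 343 @ $8.75 + 53 @ $8.55 = $4,132.80
Check: goods available $9,535.90 = COGS $5,403.10 + ending $4,132.80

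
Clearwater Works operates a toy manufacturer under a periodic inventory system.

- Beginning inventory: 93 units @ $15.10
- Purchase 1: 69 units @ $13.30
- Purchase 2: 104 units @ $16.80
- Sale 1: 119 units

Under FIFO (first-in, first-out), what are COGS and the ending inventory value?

COGS = $1,750.10; ending inventory = $2,319.10

Sale 1 (119) [FIFO — oldest first]: 93 @ $15.10 + 26 @ $13.30 = $1,750.10
Ending inventory: 43 @ $13.30 + 104 @ $16.80 = $2,319.10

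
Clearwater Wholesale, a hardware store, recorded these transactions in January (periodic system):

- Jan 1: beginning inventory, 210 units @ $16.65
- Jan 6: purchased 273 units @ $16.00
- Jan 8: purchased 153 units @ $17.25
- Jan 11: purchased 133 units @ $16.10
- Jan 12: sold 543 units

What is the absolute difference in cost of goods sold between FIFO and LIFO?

$6.95

FIFO COGS: 210 @ $16.65 + 273 @ $16.00 + 60 @ $17.25 = $8,899.50
LIFO COGS: 133 @ $16.10 + 153 @ $17.25 + 257 @ $16.00 = $8,892.55
Difference = |$8,899.50 − $8,892.55| = $6.95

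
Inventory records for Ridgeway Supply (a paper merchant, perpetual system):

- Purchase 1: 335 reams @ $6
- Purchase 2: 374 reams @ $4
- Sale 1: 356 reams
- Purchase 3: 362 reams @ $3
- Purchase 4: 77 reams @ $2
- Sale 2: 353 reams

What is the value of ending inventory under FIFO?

Ending inventory = $1,240

Sale 1 (356) [FIFO — oldest first]: 335 @ $6 + 21 @ $4 = $2,094
Sale 2 (353) [FIFO — oldest first]: 353 @ $4 = $1,412
Total COGS = $2,094 + $1,412 = $3,506
Ending inventory: 362 @ $3 + 77 @ $2 = $1,240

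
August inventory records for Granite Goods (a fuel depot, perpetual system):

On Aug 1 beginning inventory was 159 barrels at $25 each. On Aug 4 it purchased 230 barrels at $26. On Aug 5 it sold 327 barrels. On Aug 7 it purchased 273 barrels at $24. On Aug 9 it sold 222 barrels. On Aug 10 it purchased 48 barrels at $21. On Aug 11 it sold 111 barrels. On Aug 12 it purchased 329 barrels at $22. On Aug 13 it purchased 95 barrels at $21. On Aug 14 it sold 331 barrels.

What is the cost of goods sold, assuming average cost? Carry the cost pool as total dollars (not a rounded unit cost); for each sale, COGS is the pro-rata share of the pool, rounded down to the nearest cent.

After Aug 1: 159 on hand, pool $3,975.00 (≈ $25.0000 each)
After Aug 4: 389 on hand, pool $9,955.00 (≈ $25.5913 each)
Aug 5, sell 327: 327/389 × $9,955.00 → $8,368.34
After Aug 7: 335 on hand, pool $8,138.66 (≈ $24.2945 each)
Aug 9, sell 222: 222/335 × $8,138.66 → $5,393.38
After Aug 10: 161 on hand, pool $3,753.28 (≈ $23.3123 each)
Aug 11, sell 111: 111/161 × $3,753.28 → $2,587.66
After Aug 12: 379 on hand, pool $8,403.62 (≈ $22.1731 each)
After Aug 13: 474 on hand, pool $10,398.62 (≈ $21.9380 each)
Aug 14, sell 331: 331/474 × $10,398.62 → $7,261.48
Total COGS = $8,368.34 + $5,393.38 + $2,587.66 + $7,261.48 = $23,610.86
Ending inventory (cost pool remaining) = $3,137.14

COGS = $23,610.86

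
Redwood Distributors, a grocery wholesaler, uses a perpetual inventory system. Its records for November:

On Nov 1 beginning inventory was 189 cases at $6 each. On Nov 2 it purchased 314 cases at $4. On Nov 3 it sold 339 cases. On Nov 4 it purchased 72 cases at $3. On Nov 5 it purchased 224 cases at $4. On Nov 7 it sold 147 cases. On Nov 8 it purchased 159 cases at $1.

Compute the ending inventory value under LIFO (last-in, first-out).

Ending inventory = $1,667

Nov 3, 339 sold [LIFO — newest first]: 314 @ $4 + 25 @ $6 = $1,406
Nov 7, 147 sold [LIFO — newest first]: 147 @ $4 = $588
Total COGS = $1,406 + $588 = $1,994
Ending inventory: 164 @ $6 + 72 @ $3 + 77 @ $4 + 159 @ $1 = $1,667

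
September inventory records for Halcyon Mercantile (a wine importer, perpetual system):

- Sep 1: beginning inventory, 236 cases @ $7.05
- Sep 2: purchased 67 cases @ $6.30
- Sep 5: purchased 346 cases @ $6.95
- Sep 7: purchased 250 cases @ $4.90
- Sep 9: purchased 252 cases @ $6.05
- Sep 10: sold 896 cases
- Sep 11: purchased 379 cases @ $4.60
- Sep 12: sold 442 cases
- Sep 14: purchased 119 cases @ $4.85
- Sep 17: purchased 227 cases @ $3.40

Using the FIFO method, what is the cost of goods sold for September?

COGS = $8,100.40

Sep 10, 896 sold [FIFO — oldest first]: 236 @ $7.05 + 67 @ $6.30 + 346 @ $6.95 + 247 @ $4.90 = $5,700.90
Sep 12, 442 sold [FIFO — oldest first]: 3 @ $4.90 + 252 @ $6.05 + 187 @ $4.60 = $2,399.50
Total COGS = $5,700.90 + $2,399.50 = $8,100.40
Ending inventory: 192 @ $4.60 + 119 @ $4.85 + 227 @ $3.40 = $2,232.15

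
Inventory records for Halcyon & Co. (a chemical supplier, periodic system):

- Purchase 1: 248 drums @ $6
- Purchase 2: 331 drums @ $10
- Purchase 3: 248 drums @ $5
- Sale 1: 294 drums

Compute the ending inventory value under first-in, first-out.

Sale 1 (294) [FIFO — oldest first]: 248 @ $6 + 46 @ $10 = $1,948
Ending inventory: 285 @ $10 + 248 @ $5 = $4,090

Ending inventory = $4,090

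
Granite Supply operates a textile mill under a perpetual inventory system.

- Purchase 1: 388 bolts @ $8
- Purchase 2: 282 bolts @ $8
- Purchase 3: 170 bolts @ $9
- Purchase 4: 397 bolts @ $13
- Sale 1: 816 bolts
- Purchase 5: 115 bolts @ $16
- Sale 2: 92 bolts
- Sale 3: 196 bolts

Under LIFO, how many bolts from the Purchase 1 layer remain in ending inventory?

248

Sale 1 (816) [LIFO — newest first]: 397 @ $13 + 170 @ $9 + 249 @ $8 = $8,683
Sale 2 (92) [LIFO — newest first]: 92 @ $16 = $1,472
Sale 3 (196) [LIFO — newest first]: 23 @ $16 + 33 @ $8 + 140 @ $8 = $1,752
Total COGS = $8,683 + $1,472 + $1,752 = $11,907
Ending inventory: 248 @ $8 = $1,984
Check: goods available $13,891 = COGS $11,907 + ending $1,984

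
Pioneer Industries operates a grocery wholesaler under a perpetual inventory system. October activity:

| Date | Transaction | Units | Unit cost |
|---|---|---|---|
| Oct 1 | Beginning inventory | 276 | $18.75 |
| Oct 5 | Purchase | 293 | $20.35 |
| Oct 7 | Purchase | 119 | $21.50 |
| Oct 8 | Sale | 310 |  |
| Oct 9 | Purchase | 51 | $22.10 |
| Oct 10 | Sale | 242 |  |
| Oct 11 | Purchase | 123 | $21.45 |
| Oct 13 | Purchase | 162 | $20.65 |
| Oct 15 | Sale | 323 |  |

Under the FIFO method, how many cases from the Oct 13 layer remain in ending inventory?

Oct 8, 310 sold [FIFO — oldest first]: 276 @ $18.75 + 34 @ $20.35 = $5,866.90
Oct 10, 242 sold [FIFO — oldest first]: 242 @ $20.35 = $4,924.70
Oct 15, 323 sold [FIFO — oldest first]: 17 @ $20.35 + 119 @ $21.50 + 51 @ $22.10 + 123 @ $21.45 + 13 @ $20.65 = $6,938.35
Total COGS = $5,866.90 + $4,924.70 + $6,938.35 = $17,729.95
Ending inventory: 149 @ $20.65 = $3,076.85

149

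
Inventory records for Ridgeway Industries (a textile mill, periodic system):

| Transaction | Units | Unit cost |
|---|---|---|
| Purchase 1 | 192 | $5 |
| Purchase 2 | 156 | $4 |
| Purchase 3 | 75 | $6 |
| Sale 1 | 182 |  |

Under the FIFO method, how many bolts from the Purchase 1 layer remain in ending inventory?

Sale 1 (182) [FIFO — oldest first]: 182 @ $5 = $910
Ending inventory: 10 @ $5 + 156 @ $4 + 75 @ $6 = $1,124
Check: goods available $2,034 = COGS $910 + ending $1,124

10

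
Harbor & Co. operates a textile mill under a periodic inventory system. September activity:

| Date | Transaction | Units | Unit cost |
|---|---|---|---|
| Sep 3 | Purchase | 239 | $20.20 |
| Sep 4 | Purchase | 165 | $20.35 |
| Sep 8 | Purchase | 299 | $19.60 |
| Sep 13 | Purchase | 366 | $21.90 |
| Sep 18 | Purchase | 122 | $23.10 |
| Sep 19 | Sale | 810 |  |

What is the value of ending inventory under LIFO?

Sep 19, 810 sold [LIFO — newest first]: 122 @ $23.10 + 366 @ $21.90 + 299 @ $19.60 + 23 @ $20.35 = $17,162.05
Ending inventory: 239 @ $20.20 + 142 @ $20.35 = $7,717.50
Check: goods available $24,879.55 = COGS $17,162.05 + ending $7,717.50

Ending inventory = $7,717.50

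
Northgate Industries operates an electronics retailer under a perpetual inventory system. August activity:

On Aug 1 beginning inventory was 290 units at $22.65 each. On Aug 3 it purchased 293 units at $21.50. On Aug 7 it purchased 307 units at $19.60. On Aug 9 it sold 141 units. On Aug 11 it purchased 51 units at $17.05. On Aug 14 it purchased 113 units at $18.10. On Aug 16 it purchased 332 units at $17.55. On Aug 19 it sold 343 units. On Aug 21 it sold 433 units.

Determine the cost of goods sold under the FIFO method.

COGS = $19,345.55

Aug 9, 141 sold [FIFO — oldest first]: 141 @ $22.65 = $3,193.65
Aug 19, 343 sold [FIFO — oldest first]: 149 @ $22.65 + 194 @ $21.50 = $7,545.85
Aug 21, 433 sold [FIFO — oldest first]: 99 @ $21.50 + 307 @ $19.60 + 27 @ $17.05 = $8,606.05
Total COGS = $3,193.65 + $7,545.85 + $8,606.05 = $19,345.55
Ending inventory: 24 @ $17.05 + 113 @ $18.10 + 332 @ $17.55 = $8,281.10
Check: goods available $27,626.65 = COGS $19,345.55 + ending $8,281.10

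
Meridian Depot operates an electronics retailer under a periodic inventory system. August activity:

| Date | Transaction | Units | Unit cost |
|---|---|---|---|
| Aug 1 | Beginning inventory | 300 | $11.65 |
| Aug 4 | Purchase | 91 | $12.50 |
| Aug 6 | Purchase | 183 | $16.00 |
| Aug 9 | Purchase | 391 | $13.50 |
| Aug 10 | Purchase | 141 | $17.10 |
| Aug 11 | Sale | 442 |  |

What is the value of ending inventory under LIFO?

Ending inventory = $8,775.50

Aug 11, 442 sold [LIFO — newest first]: 141 @ $17.10 + 301 @ $13.50 = $6,474.60
Ending inventory: 300 @ $11.65 + 91 @ $12.50 + 183 @ $16.00 + 90 @ $13.50 = $8,775.50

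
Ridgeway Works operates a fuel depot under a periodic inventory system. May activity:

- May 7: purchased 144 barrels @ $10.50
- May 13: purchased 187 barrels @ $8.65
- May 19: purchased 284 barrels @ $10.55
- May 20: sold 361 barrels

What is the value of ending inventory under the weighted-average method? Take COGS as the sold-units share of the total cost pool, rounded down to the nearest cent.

Ending inventory = $2,529.99

May 20, sell 361: 361/615 × $6,125.75 → $3,595.76
Ending inventory (cost pool remaining) = $2,529.99
Check: goods available $6,125.75 = COGS $3,595.76 + ending $2,529.99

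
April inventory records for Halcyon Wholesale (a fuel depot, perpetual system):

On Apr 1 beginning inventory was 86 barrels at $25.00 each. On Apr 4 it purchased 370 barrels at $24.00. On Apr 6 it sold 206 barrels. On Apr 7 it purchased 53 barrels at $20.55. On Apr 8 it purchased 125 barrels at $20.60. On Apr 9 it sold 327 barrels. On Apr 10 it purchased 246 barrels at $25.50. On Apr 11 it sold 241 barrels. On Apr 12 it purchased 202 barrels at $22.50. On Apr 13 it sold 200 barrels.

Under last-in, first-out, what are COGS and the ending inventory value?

COGS = $22,829.65; ending inventory = $2,682.50

Apr 6, 206 sold [LIFO — newest first]: 206 @ $24.00 = $4,944.00
Apr 9, 327 sold [LIFO — newest first]: 125 @ $20.60 + 53 @ $20.55 + 149 @ $24.00 = $7,240.15
Apr 11, 241 sold [LIFO — newest first]: 241 @ $25.50 = $6,145.50
Apr 13, 200 sold [LIFO — newest first]: 200 @ $22.50 = $4,500.00
Total COGS = $4,944.00 + $7,240.15 + $6,145.50 + $4,500.00 = $22,829.65
Ending inventory: 86 @ $25.00 + 15 @ $24.00 + 5 @ $25.50 + 2 @ $22.50 = $2,682.50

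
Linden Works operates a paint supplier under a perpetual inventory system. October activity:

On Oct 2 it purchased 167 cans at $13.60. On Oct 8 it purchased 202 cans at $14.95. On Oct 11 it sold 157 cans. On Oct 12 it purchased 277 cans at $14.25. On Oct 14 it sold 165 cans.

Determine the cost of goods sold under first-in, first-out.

Oct 11, 157 sold [FIFO — oldest first]: 157 @ $13.60 = $2,135.20
Oct 14, 165 sold [FIFO — oldest first]: 10 @ $13.60 + 155 @ $14.95 = $2,453.25
Total COGS = $2,135.20 + $2,453.25 = $4,588.45
Ending inventory: 47 @ $14.95 + 277 @ $14.25 = $4,649.90
Check: goods available $9,238.35 = COGS $4,588.45 + ending $4,649.90

COGS = $4,588.45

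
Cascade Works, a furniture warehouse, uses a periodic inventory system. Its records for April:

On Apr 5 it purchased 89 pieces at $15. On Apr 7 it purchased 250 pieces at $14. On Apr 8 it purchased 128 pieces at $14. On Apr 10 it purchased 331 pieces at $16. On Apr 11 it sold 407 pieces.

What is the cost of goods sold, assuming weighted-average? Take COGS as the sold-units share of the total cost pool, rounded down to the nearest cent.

Apr 11, sell 407: 407/798 × $11,923.00 → $6,081.02
Ending inventory (cost pool remaining) = $5,841.98
Check: goods available $11,923.00 = COGS $6,081.02 + ending $5,841.98

COGS = $6,081.02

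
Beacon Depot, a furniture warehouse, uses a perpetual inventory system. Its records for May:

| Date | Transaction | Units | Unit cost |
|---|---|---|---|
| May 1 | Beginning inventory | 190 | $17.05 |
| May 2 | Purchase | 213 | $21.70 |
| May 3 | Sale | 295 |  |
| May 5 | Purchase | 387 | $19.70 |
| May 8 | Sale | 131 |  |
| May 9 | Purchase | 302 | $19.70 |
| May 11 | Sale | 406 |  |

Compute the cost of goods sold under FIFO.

COGS = $16,312.90

May 3, 295 sold [FIFO — oldest first]: 190 @ $17.05 + 105 @ $21.70 = $5,518.00
May 8, 131 sold [FIFO — oldest first]: 108 @ $21.70 + 23 @ $19.70 = $2,796.70
May 11, 406 sold [FIFO — oldest first]: 364 @ $19.70 + 42 @ $19.70 = $7,998.20
Total COGS = $5,518.00 + $2,796.70 + $7,998.20 = $16,312.90
Ending inventory: 260 @ $19.70 = $5,122.00
Check: goods available $21,434.90 = COGS $16,312.90 + ending $5,122.00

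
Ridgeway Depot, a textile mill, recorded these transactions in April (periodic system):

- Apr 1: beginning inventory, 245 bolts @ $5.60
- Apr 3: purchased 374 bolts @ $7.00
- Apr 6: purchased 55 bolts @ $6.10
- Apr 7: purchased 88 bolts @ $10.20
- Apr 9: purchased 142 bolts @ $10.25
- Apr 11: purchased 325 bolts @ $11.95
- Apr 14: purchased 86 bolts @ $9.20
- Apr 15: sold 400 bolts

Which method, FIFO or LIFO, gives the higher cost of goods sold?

LIFO

FIFO COGS: 245 @ $5.60 + 155 @ $7.00 = $2,457.00
LIFO COGS: 86 @ $9.20 + 314 @ $11.95 = $4,543.50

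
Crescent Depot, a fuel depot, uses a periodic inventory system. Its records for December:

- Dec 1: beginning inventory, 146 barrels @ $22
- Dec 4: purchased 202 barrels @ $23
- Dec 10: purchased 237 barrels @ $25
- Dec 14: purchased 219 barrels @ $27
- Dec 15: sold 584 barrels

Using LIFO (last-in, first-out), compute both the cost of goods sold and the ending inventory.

COGS = $14,782; ending inventory = $4,914

Dec 15, 584 sold [LIFO — newest first]: 219 @ $27 + 237 @ $25 + 128 @ $23 = $14,782
Ending inventory: 146 @ $22 + 74 @ $23 = $4,914
Check: goods available $19,696 = COGS $14,782 + ending $4,914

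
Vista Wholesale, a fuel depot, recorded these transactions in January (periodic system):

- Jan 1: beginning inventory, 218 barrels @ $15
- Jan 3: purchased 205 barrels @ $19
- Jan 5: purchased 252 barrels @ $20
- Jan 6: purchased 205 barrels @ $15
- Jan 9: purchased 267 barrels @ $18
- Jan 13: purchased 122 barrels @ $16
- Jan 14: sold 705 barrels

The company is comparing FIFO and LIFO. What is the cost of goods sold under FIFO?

COGS = $12,655

FIFO COGS: 218 @ $15 + 205 @ $19 + 252 @ $20 + 30 @ $15 = $12,655
LIFO COGS: 122 @ $16 + 267 @ $18 + 205 @ $15 + 111 @ $20 = $12,053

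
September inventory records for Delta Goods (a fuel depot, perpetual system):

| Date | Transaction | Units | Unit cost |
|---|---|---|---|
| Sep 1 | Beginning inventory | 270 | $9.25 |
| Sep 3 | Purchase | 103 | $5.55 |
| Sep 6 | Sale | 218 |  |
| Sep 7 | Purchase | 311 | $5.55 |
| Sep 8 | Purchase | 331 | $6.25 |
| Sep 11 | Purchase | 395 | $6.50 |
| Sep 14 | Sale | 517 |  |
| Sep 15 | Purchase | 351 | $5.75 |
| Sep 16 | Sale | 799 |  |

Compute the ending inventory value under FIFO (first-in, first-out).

Ending inventory = $1,305.25

Sep 6, 218 sold [FIFO — oldest first]: 218 @ $9.25 = $2,016.50
Sep 14, 517 sold [FIFO — oldest first]: 52 @ $9.25 + 103 @ $5.55 + 311 @ $5.55 + 51 @ $6.25 = $3,097.45
Sep 16, 799 sold [FIFO — oldest first]: 280 @ $6.25 + 395 @ $6.50 + 124 @ $5.75 = $5,030.50
Total COGS = $2,016.50 + $3,097.45 + $5,030.50 = $10,144.45
Ending inventory: 227 @ $5.75 = $1,305.25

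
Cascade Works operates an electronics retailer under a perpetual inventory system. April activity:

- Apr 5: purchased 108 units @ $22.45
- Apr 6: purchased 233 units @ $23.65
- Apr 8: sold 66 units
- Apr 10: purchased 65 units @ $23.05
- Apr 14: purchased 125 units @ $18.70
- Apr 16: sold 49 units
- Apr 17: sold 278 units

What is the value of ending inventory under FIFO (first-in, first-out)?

Ending inventory = $2,637.15

Apr 8, 66 sold [FIFO — oldest first]: 66 @ $22.45 = $1,481.70
Apr 16, 49 sold [FIFO — oldest first]: 42 @ $22.45 + 7 @ $23.65 = $1,108.45
Apr 17, 278 sold [FIFO — oldest first]: 226 @ $23.65 + 52 @ $23.05 = $6,543.50
Total COGS = $1,481.70 + $1,108.45 + $6,543.50 = $9,133.65
Ending inventory: 13 @ $23.05 + 125 @ $18.70 = $2,637.15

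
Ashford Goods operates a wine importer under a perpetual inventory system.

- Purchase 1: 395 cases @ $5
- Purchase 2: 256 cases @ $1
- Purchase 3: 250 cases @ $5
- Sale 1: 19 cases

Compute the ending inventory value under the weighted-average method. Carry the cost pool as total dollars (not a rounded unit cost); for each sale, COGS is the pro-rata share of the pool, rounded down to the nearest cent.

After Purchase 1: 395 on hand, pool $1,975.00 (≈ $5.0000 each)
After Purchase 2: 651 on hand, pool $2,231.00 (≈ $3.4270 each)
After Purchase 3: 901 on hand, pool $3,481.00 (≈ $3.8635 each)
Sale 1, sell 19: 19/901 × $3,481.00 → $73.40
Ending inventory (cost pool remaining) = $3,407.60

Ending inventory = $3,407.60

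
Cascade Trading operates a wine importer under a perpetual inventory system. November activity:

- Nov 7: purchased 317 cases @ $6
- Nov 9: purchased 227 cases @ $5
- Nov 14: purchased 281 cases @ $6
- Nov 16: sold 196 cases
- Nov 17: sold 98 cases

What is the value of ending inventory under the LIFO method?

Ending inventory = $2,972

Nov 16, 196 sold [LIFO — newest first]: 196 @ $6 = $1,176
Nov 17, 98 sold [LIFO — newest first]: 85 @ $6 + 13 @ $5 = $575
Total COGS = $1,176 + $575 = $1,751
Ending inventory: 317 @ $6 + 214 @ $5 = $2,972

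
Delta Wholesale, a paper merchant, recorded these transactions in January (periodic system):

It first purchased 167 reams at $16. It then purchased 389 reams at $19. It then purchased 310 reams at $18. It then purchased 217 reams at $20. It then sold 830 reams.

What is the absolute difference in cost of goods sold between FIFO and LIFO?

FIFO COGS: 167 @ $16 + 389 @ $19 + 274 @ $18 = $14,995
LIFO COGS: 217 @ $20 + 310 @ $18 + 303 @ $19 = $15,677
Difference = |$14,995 − $15,677| = $682

$682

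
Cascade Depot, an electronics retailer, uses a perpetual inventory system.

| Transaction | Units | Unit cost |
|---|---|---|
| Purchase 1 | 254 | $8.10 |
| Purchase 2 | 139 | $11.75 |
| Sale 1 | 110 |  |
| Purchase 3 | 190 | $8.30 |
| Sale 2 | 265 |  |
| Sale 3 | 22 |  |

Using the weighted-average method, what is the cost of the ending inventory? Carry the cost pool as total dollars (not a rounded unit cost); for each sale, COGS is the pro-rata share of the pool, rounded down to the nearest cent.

Ending inventory = $1,665.22

After Purchase 1: 254 on hand, pool $2,057.40 (≈ $8.1000 each)
After Purchase 2: 393 on hand, pool $3,690.65 (≈ $9.3910 each)
Sale 1, sell 110: 110/393 × $3,690.65 → $1,033.00
After Purchase 3: 473 on hand, pool $4,234.65 (≈ $8.9527 each)
Sale 2, sell 265: 265/473 × $4,234.65 → $2,372.47
Sale 3, sell 22: 22/208 × $1,862.18 → $196.96
Total COGS = $1,033.00 + $2,372.47 + $196.96 = $3,602.43
Ending inventory (cost pool remaining) = $1,665.22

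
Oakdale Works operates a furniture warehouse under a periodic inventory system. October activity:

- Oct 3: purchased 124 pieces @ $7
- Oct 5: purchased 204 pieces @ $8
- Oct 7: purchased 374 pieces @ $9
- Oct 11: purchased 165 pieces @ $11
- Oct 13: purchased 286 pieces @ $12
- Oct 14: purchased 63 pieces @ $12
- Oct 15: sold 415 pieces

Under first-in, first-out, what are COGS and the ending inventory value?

Oct 15, 415 sold [FIFO — oldest first]: 124 @ $7 + 204 @ $8 + 87 @ $9 = $3,283
Ending inventory: 287 @ $9 + 165 @ $11 + 286 @ $12 + 63 @ $12 = $8,586

COGS = $3,283; ending inventory = $8,586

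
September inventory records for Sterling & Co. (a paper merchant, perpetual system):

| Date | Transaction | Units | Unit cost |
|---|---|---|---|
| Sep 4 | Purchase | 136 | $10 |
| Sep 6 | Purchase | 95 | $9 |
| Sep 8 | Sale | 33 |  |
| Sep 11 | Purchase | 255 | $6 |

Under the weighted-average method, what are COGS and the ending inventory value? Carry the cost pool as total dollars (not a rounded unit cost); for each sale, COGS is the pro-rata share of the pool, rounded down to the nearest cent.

After Sep 4: 136 on hand, pool $1,360.00 (≈ $10.0000 each)
After Sep 6: 231 on hand, pool $2,215.00 (≈ $9.5887 each)
Sep 8, sell 33: 33/231 × $2,215.00 → $316.42
After Sep 11: 453 on hand, pool $3,428.58 (≈ $7.5686 each)
Ending inventory (cost pool remaining) = $3,428.58

COGS = $316.42; ending inventory = $3,428.58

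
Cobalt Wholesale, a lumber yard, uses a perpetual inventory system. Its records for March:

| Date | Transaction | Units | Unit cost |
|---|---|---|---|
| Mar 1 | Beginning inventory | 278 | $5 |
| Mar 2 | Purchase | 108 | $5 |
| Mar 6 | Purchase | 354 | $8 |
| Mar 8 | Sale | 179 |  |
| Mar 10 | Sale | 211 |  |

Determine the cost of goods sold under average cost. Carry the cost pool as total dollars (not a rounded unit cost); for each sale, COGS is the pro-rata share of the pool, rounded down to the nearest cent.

COGS = $2,509.69

After Mar 1: 278 on hand, pool $1,390.00 (≈ $5.0000 each)
After Mar 2: 386 on hand, pool $1,930.00 (≈ $5.0000 each)
After Mar 6: 740 on hand, pool $4,762.00 (≈ $6.4351 each)
Mar 8, sell 179: 179/740 × $4,762.00 → $1,151.88
Mar 10, sell 211: 211/561 × $3,610.12 → $1,357.81
Total COGS = $1,151.88 + $1,357.81 = $2,509.69
Ending inventory (cost pool remaining) = $2,252.31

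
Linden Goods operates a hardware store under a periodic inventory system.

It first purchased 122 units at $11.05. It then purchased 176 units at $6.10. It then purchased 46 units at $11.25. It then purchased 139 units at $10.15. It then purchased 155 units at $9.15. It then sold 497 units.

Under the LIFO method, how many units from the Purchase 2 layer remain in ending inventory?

19

Sale 1 (497) [LIFO — newest first]: 155 @ $9.15 + 139 @ $10.15 + 46 @ $11.25 + 157 @ $6.10 = $4,304.30
Ending inventory: 122 @ $11.05 + 19 @ $6.10 = $1,464.00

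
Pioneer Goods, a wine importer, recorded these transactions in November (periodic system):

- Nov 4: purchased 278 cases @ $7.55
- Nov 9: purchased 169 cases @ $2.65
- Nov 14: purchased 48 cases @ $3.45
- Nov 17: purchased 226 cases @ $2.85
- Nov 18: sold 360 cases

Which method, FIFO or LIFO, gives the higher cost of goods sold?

FIFO

FIFO COGS: 278 @ $7.55 + 82 @ $2.65 = $2,316.20
LIFO COGS: 226 @ $2.85 + 48 @ $3.45 + 86 @ $2.65 = $1,037.60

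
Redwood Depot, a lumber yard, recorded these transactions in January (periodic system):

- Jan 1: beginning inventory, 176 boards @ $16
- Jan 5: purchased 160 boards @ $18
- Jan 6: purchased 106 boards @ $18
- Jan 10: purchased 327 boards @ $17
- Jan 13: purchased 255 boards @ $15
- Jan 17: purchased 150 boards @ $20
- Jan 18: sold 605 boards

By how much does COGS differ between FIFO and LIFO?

$150

FIFO COGS: 176 @ $16 + 160 @ $18 + 106 @ $18 + 163 @ $17 = $10,375
LIFO COGS: 150 @ $20 + 255 @ $15 + 200 @ $17 = $10,225
Difference = |$10,375 − $10,225| = $150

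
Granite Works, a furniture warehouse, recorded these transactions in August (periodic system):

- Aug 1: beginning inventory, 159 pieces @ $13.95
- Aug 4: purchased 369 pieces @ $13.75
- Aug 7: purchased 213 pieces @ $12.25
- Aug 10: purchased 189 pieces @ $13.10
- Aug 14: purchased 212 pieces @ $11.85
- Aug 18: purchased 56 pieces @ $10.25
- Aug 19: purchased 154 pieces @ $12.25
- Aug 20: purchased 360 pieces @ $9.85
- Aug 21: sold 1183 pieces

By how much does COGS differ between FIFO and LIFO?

FIFO COGS: 159 @ $13.95 + 369 @ $13.75 + 213 @ $12.25 + 189 @ $13.10 + 212 @ $11.85 + 41 @ $10.25 = $15,309.40
LIFO COGS: 360 @ $9.85 + 154 @ $12.25 + 56 @ $10.25 + 212 @ $11.85 + 189 @ $13.10 + 212 @ $12.25 = $13,591.60
Difference = |$15,309.40 − $13,591.60| = $1,717.80

$1,717.80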